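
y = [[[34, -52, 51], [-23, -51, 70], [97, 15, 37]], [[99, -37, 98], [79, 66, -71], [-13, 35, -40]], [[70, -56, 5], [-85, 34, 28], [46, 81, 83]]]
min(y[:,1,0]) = -85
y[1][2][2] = -40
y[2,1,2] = 28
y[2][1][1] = 34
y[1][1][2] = -71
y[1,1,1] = 66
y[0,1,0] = -23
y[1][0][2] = 98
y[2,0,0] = 70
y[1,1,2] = -71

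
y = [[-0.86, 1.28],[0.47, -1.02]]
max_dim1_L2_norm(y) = 1.54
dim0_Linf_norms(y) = [0.86, 1.28]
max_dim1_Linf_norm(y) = 1.28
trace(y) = -1.88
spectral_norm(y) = 1.90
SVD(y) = [[-0.81, 0.59], [0.59, 0.81]] @ diag([1.9021850711496477, 0.14488600724504275]) @ [[0.51, -0.86], [-0.86, -0.51]]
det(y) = 0.28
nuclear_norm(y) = 2.05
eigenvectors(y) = [[0.88, -0.83], [0.48, 0.56]]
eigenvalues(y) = [-0.16, -1.72]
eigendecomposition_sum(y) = [[-0.09, -0.13], [-0.05, -0.07]] + [[-0.77, 1.41], [0.52, -0.95]]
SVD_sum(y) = [[-0.79, 1.32],[0.57, -0.96]] + [[-0.07,-0.04], [-0.10,-0.06]]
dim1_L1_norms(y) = [2.14, 1.49]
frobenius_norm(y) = 1.91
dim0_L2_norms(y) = [0.98, 1.64]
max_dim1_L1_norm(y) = 2.14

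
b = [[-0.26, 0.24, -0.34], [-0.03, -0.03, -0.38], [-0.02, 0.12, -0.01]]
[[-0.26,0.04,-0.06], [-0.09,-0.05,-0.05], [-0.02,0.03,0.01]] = b @ [[0.70, -0.05, 0.19], [-0.05, 0.29, 0.12], [0.19, 0.12, 0.11]]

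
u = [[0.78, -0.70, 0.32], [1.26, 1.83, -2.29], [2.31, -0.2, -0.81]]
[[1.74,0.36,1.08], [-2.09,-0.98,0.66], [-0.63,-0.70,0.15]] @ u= [[4.31, -0.78, -1.14], [-1.34, -0.46, 1.04], [-1.03, -0.87, 1.28]]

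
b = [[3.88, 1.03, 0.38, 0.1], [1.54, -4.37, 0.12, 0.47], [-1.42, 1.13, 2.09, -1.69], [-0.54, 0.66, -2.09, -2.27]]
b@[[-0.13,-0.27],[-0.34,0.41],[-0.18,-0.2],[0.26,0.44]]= [[-0.90, -0.66], [1.39, -2.02], [-1.02, -0.31], [-0.37, -0.16]]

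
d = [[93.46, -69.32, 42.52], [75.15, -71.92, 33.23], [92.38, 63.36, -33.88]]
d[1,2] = 33.23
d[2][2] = -33.88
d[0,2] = 42.52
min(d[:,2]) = -33.88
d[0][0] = 93.46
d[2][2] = -33.88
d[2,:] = [92.38, 63.36, -33.88]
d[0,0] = 93.46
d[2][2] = -33.88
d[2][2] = -33.88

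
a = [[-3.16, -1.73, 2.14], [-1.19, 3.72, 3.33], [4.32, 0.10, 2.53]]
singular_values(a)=[5.54, 5.31, 3.18]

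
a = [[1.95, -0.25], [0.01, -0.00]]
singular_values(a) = [1.97, 0.0]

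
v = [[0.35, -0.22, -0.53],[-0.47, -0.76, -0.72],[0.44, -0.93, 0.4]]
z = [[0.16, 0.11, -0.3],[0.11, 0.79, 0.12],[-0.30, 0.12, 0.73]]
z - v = [[-0.19, 0.33, 0.23], [0.58, 1.55, 0.84], [-0.74, 1.05, 0.33]]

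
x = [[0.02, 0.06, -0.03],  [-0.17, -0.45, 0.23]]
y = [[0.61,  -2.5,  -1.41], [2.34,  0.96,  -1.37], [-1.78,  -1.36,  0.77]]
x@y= [[0.21, 0.05, -0.13], [-1.57, -0.32, 1.03]]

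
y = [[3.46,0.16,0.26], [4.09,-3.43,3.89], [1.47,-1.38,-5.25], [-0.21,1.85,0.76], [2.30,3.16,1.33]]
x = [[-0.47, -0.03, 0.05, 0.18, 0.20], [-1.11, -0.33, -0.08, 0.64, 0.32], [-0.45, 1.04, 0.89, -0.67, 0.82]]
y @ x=[[-1.92, 0.11, 0.39, 0.55, 0.96], [0.13, 5.05, 3.94, -4.07, 2.91], [3.20, -5.05, -4.49, 2.90, -4.45], [-2.3, 0.19, 0.52, 0.64, 1.17], [-5.19, 0.27, 1.05, 1.55, 2.56]]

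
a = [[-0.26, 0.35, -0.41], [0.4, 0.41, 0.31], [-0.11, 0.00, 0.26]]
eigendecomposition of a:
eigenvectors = [[0.89, -0.46, -0.60], [-0.44, -0.87, -0.1], [0.13, 0.17, 0.79]]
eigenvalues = [-0.49, 0.56, 0.34]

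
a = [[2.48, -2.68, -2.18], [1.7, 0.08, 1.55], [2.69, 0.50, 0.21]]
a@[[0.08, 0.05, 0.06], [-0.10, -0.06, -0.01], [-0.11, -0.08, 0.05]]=[[0.71, 0.46, 0.07], [-0.04, -0.04, 0.18], [0.14, 0.09, 0.17]]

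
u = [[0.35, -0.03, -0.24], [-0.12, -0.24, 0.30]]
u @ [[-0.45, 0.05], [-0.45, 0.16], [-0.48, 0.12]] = [[-0.03, -0.02], [0.02, -0.01]]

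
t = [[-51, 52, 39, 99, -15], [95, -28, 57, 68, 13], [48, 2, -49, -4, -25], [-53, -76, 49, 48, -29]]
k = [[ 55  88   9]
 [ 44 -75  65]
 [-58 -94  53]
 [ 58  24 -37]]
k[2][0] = -58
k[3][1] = 24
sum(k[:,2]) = 90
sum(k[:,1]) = -57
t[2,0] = 48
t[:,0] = [-51, 95, 48, -53]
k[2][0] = -58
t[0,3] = 99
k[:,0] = [55, 44, -58, 58]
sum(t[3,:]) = -61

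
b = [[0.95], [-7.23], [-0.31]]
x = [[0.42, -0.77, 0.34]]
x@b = [[5.86]]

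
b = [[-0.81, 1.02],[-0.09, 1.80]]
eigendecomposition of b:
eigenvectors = [[-1.0, -0.37],[-0.03, -0.93]]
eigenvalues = [-0.77, 1.76]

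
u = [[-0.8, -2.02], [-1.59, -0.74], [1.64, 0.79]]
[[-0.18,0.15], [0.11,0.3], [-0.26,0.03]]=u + [[0.62,2.17], [1.7,1.04], [-1.9,-0.76]]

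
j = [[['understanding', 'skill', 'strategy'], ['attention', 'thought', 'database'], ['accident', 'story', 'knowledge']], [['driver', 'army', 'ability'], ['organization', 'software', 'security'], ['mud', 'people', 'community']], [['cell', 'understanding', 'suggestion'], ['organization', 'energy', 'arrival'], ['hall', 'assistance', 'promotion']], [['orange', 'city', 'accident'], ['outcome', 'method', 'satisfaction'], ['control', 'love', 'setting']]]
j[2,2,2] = 'promotion'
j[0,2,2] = 'knowledge'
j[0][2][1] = 'story'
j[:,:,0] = [['understanding', 'attention', 'accident'], ['driver', 'organization', 'mud'], ['cell', 'organization', 'hall'], ['orange', 'outcome', 'control']]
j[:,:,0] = [['understanding', 'attention', 'accident'], ['driver', 'organization', 'mud'], ['cell', 'organization', 'hall'], ['orange', 'outcome', 'control']]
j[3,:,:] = [['orange', 'city', 'accident'], ['outcome', 'method', 'satisfaction'], ['control', 'love', 'setting']]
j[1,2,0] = 'mud'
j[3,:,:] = [['orange', 'city', 'accident'], ['outcome', 'method', 'satisfaction'], ['control', 'love', 'setting']]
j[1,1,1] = 'software'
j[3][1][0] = 'outcome'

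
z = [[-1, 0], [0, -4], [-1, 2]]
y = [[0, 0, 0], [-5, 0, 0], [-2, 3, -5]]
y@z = [[0, 0], [5, 0], [7, -22]]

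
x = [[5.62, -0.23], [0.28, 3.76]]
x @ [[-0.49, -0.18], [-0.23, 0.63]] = [[-2.70, -1.16], [-1.0, 2.32]]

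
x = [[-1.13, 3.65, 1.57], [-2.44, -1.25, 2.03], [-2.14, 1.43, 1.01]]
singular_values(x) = [4.91, 3.43, 0.7]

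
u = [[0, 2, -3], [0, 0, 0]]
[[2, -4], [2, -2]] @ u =[[0, 4, -6], [0, 4, -6]]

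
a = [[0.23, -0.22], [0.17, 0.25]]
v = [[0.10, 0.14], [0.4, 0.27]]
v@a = [[0.05, 0.01], [0.14, -0.02]]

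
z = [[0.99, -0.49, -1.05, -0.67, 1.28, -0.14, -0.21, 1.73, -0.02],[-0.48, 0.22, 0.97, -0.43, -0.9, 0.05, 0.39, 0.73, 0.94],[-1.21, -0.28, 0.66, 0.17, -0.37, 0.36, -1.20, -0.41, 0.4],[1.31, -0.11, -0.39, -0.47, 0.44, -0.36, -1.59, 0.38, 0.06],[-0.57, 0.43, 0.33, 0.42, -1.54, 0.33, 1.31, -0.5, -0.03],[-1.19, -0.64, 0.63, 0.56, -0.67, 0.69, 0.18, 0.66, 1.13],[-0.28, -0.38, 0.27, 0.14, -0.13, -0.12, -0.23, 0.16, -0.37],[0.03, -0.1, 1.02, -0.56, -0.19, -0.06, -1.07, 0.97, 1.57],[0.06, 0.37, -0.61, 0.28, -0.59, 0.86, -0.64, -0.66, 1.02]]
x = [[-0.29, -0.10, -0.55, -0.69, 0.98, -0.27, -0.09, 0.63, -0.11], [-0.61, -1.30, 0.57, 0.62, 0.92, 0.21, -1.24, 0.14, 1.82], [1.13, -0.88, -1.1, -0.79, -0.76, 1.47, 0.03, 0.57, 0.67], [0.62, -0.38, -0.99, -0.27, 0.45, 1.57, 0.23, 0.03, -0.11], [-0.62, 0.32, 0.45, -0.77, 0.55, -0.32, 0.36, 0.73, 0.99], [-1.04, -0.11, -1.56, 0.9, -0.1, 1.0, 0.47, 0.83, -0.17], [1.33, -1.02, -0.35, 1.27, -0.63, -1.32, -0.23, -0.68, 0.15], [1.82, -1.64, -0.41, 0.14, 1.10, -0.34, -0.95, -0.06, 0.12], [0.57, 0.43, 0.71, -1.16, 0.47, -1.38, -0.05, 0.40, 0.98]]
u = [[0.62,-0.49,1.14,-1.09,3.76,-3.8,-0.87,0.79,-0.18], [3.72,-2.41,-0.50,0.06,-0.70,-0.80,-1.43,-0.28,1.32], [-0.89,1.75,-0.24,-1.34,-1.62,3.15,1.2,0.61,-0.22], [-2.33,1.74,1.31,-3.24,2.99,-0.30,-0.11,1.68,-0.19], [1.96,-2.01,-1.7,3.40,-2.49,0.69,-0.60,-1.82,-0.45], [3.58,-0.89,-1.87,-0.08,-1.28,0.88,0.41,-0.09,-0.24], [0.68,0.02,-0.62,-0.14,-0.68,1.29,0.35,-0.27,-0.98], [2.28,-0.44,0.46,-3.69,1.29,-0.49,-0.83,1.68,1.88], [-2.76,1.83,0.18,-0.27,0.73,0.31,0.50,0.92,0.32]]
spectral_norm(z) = 4.20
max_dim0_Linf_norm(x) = 1.82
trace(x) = -0.72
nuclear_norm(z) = 14.50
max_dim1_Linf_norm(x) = 1.82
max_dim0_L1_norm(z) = 6.82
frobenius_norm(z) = 6.40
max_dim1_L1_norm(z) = 6.58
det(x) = -17.77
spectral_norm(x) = 3.91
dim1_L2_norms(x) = [1.52, 2.92, 2.72, 2.08, 1.82, 2.51, 2.69, 2.9, 2.37]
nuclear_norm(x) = 18.16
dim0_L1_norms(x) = [8.03, 6.18, 6.69, 6.61, 5.96, 7.88, 3.65, 4.07, 5.12]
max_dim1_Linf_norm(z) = 1.73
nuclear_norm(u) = 28.62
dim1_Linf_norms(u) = [3.8, 3.72, 3.15, 3.24, 3.4, 3.58, 1.29, 3.69, 2.76]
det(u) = -0.01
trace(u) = -4.53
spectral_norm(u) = 10.22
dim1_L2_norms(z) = [2.73, 1.95, 2.01, 2.26, 2.29, 2.28, 0.75, 2.44, 1.89]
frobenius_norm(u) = 14.44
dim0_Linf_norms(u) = [3.72, 2.41, 1.87, 3.69, 3.76, 3.8, 1.43, 1.82, 1.88]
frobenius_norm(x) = 7.31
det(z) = 0.00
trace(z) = 2.31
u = z @ x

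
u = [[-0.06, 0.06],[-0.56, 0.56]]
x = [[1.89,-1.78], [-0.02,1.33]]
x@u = [[0.88,-0.88],[-0.74,0.74]]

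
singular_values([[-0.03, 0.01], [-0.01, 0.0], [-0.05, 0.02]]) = [0.06, 0.0]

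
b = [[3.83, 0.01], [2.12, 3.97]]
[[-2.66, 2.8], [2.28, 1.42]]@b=[[-4.25, 11.09], [11.74, 5.66]]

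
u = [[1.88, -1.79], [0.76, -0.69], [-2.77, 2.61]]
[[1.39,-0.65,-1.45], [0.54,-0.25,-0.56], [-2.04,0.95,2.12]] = u @[[0.17,-0.08,-0.18], [-0.6,0.28,0.62]]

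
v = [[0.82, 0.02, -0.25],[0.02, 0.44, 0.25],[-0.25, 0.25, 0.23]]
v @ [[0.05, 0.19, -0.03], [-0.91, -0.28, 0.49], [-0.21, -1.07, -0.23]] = [[0.08, 0.42, 0.04], [-0.45, -0.39, 0.16], [-0.29, -0.36, 0.08]]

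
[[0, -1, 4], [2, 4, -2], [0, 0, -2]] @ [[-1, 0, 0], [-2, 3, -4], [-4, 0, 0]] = [[-14, -3, 4], [-2, 12, -16], [8, 0, 0]]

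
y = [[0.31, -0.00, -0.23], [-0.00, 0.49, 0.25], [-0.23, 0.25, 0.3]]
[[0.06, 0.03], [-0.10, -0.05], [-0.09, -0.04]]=y@ [[-0.03, -0.01], [-0.07, -0.03], [-0.28, -0.13]]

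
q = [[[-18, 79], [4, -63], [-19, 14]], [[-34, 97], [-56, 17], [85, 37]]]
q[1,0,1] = 97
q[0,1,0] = 4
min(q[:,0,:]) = -34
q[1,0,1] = 97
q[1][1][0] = -56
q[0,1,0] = 4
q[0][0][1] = 79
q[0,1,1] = -63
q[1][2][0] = 85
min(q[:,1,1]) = -63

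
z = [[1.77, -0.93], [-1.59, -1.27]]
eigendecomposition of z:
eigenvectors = [[0.91, 0.26],  [-0.42, 0.97]]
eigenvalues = [2.2, -1.7]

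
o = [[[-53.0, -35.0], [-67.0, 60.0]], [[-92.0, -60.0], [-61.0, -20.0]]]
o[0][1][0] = -67.0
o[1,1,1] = -20.0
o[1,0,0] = -92.0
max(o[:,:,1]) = 60.0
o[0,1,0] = -67.0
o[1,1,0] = -61.0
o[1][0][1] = -60.0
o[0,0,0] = -53.0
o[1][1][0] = -61.0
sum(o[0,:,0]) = -120.0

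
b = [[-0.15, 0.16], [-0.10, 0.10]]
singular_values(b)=[0.26, 0.0]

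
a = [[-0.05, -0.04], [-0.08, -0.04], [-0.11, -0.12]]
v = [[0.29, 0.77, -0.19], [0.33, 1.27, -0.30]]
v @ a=[[-0.06, -0.02], [-0.09, -0.03]]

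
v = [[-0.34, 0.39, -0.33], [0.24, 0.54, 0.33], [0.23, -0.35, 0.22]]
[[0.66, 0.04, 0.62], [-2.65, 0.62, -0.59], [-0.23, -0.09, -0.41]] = v@ [[-1.91,-0.57,-1.32], [-2.35,0.65,-0.11], [-2.80,1.24,-0.65]]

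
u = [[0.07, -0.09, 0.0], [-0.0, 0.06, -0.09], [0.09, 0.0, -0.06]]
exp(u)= [[1.07, -0.10, 0.0],[-0.00, 1.06, -0.09],[0.09, -0.00, 0.94]]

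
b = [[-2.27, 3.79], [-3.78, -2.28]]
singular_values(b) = [4.42, 4.41]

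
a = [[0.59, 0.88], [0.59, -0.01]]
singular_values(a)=[1.12, 0.47]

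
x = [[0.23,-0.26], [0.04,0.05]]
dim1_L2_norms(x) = [0.35, 0.06]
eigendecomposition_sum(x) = [[(0.12-0.11j), -0.13+0.38j], [0.02-0.06j, 0.02+0.16j]] + [[(0.12+0.11j), -0.13-0.38j], [(0.02+0.06j), 0.03-0.16j]]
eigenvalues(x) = [(0.14+0.05j), (0.14-0.05j)]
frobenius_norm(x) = 0.35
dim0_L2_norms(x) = [0.23, 0.26]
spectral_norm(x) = 0.35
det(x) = 0.02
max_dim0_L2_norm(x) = 0.26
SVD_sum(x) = [[0.23, -0.26], [-0.01, 0.01]] + [[0.00, 0.0],[0.05, 0.04]]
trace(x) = 0.28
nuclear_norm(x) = 0.41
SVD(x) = [[-1.00, 0.03],  [0.03, 1.0]] @ diag([0.3473095493223509, 0.06305614125131295]) @ [[-0.66, 0.75], [0.75, 0.66]]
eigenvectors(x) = [[0.93+0.00j,(0.93-0j)], [(0.32-0.17j),0.32+0.17j]]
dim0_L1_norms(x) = [0.27, 0.31]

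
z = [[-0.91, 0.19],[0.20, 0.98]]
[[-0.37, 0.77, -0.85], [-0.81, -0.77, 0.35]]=z@[[0.22, -0.97, 0.97], [-0.87, -0.59, 0.16]]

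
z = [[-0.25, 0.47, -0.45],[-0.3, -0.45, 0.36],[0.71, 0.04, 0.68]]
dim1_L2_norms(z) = [0.7, 0.65, 0.98]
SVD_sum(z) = [[-0.36, 0.17, -0.48],[0.13, -0.06, 0.18],[0.53, -0.26, 0.71]] + [[0.18,0.21,-0.06], [-0.38,-0.45,0.12], [0.22,0.26,-0.07]] + [[-0.07,0.08,0.08],[-0.05,0.06,0.06],[-0.04,0.04,0.04]]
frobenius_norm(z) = 1.37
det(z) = 0.16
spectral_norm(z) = 1.13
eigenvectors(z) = [[0.26+0.00j, 0.66+0.00j, (0.66-0j)], [-0.42+0.00j, -0.35+0.51j, -0.35-0.51j], [-0.87+0.00j, (-0.37-0.22j), -0.37+0.22j]]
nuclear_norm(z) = 2.07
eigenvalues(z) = [(0.48+0j), (-0.25+0.51j), (-0.25-0.51j)]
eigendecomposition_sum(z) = [[(-0.12-0j), (-0.07-0j), (-0.15+0j)], [0.19+0.00j, (0.11+0j), (0.24-0j)], [(0.39+0j), (0.22+0j), (0.5-0j)]] + [[-0.07+0.36j, 0.27+0.18j, -0.15+0.03j], [(-0.24-0.24j), -0.28+0.11j, (0.06-0.13j)], [(0.16-0.18j), (-0.09-0.19j), (0.09+0.04j)]] + [[-0.07-0.36j,  (0.27-0.18j),  -0.15-0.03j], [(-0.24+0.24j),  -0.28-0.11j,  (0.06+0.13j)], [(0.16+0.18j),  -0.09+0.19j,  (0.09-0.04j)]]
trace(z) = -0.02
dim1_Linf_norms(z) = [0.47, 0.45, 0.71]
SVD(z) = [[-0.55,0.38,0.74], [0.20,-0.8,0.56], [0.81,0.46,0.36]] @ diag([1.1335981290180255, 0.7458197610546409, 0.18656946670672236]) @ [[0.58, -0.28, 0.77], [0.63, 0.75, -0.20], [-0.52, 0.6, 0.61]]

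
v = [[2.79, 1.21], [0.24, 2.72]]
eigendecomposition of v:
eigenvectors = [[0.92, -0.9], [0.39, 0.43]]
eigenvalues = [3.3, 2.21]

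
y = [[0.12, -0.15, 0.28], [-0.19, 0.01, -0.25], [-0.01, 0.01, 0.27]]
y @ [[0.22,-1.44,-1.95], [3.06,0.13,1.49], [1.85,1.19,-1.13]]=[[0.09,0.14,-0.77], [-0.47,-0.02,0.67], [0.53,0.34,-0.27]]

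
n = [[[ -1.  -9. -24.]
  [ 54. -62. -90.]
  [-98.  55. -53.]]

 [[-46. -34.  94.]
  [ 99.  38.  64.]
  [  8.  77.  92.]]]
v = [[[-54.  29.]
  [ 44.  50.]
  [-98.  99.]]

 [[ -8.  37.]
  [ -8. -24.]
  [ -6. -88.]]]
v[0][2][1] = 99.0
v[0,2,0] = -98.0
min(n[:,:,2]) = -90.0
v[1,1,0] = -8.0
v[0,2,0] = -98.0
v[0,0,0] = -54.0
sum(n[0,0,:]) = -34.0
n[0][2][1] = 55.0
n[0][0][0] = -1.0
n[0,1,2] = -90.0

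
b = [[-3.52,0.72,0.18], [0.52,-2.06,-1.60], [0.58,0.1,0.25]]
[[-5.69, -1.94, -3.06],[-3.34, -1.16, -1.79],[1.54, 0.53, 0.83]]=b @[[1.9, 0.65, 1.02], [1.05, 0.36, 0.56], [1.35, 0.47, 0.73]]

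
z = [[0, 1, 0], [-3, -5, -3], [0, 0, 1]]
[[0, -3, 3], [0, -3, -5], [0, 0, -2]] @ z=[[9, 15, 12], [9, 15, 4], [0, 0, -2]]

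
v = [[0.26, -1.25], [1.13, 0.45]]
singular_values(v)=[1.35, 1.13]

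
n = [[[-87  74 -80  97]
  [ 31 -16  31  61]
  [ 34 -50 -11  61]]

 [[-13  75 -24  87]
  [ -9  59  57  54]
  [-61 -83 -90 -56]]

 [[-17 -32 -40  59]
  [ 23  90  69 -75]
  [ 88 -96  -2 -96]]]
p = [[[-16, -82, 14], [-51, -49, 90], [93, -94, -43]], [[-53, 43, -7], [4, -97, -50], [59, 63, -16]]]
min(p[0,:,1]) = -94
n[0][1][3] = 61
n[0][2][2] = -11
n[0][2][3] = 61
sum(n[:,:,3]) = 192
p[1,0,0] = -53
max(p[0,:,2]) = 90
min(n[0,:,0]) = -87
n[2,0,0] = -17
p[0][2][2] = -43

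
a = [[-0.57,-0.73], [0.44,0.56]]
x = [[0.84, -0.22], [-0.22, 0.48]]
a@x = [[-0.32, -0.22], [0.25, 0.17]]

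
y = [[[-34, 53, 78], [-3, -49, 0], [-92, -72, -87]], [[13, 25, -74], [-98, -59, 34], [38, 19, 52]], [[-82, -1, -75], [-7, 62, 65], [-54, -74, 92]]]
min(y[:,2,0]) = -92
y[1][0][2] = -74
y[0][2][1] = -72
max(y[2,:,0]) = -7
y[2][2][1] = -74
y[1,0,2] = -74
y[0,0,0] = -34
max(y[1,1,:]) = 34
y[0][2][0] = -92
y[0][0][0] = -34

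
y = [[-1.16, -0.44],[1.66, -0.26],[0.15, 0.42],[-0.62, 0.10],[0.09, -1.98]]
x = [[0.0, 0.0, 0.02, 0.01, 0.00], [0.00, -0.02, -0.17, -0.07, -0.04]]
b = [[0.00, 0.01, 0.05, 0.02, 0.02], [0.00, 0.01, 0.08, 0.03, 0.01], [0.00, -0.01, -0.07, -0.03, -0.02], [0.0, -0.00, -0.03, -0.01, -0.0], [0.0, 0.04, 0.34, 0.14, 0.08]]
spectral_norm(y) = 2.14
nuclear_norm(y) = 4.21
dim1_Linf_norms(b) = [0.05, 0.08, 0.07, 0.03, 0.34]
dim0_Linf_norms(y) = [1.66, 1.98]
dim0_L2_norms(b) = [0.0, 0.04, 0.36, 0.15, 0.09]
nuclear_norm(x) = 0.20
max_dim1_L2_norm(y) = 1.98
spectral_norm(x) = 0.19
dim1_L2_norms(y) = [1.24, 1.68, 0.45, 0.63, 1.98]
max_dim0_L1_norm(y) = 3.68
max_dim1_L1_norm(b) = 0.6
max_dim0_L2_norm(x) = 0.17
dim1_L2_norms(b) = [0.06, 0.09, 0.08, 0.03, 0.38]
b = y @ x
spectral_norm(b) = 0.40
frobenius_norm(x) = 0.19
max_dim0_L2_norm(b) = 0.36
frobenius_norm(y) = 2.98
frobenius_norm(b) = 0.40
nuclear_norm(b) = 0.42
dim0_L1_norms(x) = [0.0, 0.02, 0.19, 0.08, 0.04]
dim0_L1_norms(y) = [3.68, 3.2]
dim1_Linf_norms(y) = [1.16, 1.66, 0.42, 0.62, 1.98]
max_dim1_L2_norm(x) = 0.19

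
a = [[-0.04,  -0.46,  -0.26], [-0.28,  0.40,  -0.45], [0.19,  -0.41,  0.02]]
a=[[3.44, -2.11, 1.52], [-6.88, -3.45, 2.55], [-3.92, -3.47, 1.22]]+[[-3.48,1.65,-1.78],[6.60,3.85,-3.00],[4.11,3.06,-1.2]]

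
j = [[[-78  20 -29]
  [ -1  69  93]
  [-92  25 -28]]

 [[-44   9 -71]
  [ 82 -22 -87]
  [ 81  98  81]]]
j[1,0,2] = -71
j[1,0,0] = -44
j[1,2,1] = 98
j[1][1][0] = 82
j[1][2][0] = 81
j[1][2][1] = 98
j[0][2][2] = -28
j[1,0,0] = -44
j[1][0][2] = -71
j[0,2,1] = 25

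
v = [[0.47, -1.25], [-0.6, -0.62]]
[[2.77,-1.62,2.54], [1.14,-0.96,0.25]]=v @[[0.28, 0.19, 1.21], [-2.11, 1.37, -1.58]]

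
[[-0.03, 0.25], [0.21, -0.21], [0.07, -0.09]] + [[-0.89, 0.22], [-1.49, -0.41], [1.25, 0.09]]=[[-0.92, 0.47],[-1.28, -0.62],[1.32, 0.0]]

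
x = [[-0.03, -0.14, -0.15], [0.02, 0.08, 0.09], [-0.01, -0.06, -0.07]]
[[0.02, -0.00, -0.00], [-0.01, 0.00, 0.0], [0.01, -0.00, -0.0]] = x@ [[-0.04, -0.02, -0.09], [-0.08, 0.04, -0.01], [-0.02, -0.03, 0.03]]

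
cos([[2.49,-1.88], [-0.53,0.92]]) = [[-0.62,1.40], [0.4,0.55]]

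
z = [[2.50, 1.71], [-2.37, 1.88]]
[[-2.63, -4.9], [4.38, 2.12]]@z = [[5.04, -13.71], [5.93, 11.48]]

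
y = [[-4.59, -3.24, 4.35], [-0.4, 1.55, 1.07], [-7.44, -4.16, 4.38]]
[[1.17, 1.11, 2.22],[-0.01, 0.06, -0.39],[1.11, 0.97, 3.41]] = y @ [[0.07, 0.09, -0.32],[-0.15, -0.12, -0.30],[0.23, 0.26, -0.05]]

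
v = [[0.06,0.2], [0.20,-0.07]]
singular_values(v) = [0.22, 0.21]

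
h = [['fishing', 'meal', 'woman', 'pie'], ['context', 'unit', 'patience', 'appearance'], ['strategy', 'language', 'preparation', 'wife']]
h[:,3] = ['pie', 'appearance', 'wife']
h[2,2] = 'preparation'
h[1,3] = 'appearance'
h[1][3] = 'appearance'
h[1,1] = 'unit'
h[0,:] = ['fishing', 'meal', 'woman', 'pie']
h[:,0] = ['fishing', 'context', 'strategy']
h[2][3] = 'wife'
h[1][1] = 'unit'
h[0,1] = 'meal'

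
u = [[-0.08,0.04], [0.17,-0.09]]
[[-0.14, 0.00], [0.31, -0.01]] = u @ [[1.07, -0.02], [-1.47, 0.02]]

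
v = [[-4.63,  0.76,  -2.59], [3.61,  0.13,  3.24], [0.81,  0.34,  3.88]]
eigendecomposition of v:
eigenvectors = [[0.83, -0.22, -0.21], [-0.55, -0.96, 0.52], [-0.05, 0.15, 0.83]]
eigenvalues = [-4.97, 0.46, 3.89]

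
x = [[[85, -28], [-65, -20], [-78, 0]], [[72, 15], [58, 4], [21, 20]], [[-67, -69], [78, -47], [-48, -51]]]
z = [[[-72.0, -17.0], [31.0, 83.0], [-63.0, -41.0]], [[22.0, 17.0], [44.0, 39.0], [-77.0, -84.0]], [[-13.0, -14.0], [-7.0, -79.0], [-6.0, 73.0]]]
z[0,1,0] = 31.0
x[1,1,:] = [58, 4]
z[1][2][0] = -77.0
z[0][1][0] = 31.0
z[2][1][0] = -7.0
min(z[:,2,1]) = -84.0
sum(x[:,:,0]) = 56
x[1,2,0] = 21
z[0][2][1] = -41.0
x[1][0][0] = 72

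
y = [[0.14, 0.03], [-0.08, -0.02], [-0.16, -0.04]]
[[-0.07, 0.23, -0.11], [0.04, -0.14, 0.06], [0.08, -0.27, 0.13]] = y @ [[-0.35,  1.19,  -0.55], [-0.60,  2.06,  -0.96]]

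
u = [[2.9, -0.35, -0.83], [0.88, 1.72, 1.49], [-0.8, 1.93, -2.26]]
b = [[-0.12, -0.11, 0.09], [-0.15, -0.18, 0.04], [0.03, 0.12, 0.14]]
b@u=[[-0.52, 0.03, -0.27], [-0.63, -0.18, -0.23], [0.08, 0.47, -0.16]]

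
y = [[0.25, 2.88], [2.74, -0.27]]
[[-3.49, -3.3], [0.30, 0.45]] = y @ [[-0.01, 0.05],[-1.21, -1.15]]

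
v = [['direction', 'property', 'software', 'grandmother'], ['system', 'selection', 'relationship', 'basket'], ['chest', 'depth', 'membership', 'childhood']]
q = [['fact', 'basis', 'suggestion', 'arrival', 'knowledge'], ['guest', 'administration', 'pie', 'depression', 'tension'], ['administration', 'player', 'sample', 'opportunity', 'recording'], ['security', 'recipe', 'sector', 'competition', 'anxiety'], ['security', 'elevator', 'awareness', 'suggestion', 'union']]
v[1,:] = ['system', 'selection', 'relationship', 'basket']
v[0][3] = 'grandmother'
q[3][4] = 'anxiety'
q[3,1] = 'recipe'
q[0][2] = 'suggestion'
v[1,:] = ['system', 'selection', 'relationship', 'basket']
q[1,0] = 'guest'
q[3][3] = 'competition'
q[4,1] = 'elevator'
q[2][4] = 'recording'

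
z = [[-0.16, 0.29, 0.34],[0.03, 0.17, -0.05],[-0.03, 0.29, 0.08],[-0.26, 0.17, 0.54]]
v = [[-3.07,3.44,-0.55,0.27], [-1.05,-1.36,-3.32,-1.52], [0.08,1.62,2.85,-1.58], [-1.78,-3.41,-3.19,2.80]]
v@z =[[0.54, -0.42, -1.11], [0.62, -1.76, -1.38], [0.36, 0.86, -0.68], [-0.45, -1.54, 0.82]]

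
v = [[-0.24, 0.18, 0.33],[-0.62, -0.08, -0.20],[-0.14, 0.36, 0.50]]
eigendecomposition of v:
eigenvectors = [[-0.26+0.00j, (0.18+0.24j), (0.18-0.24j)], [-0.87+0.00j, -0.73+0.00j, -0.73-0.00j], [0.42+0.00j, 0.37+0.49j, 0.37-0.49j]]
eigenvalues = [(-0.17+0j), (0.17+0.34j), (0.17-0.34j)]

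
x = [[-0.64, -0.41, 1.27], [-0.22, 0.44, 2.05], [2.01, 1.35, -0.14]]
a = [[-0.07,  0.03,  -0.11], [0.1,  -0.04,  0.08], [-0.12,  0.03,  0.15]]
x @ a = [[-0.15, 0.04, 0.23],[-0.19, 0.04, 0.37],[0.01, 0.00, -0.13]]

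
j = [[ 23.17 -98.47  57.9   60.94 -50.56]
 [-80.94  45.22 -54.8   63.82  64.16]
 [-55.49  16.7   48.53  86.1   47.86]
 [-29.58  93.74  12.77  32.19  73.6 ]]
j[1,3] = 63.82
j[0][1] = -98.47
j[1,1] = 45.22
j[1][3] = 63.82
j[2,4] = 47.86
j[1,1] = 45.22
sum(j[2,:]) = 143.7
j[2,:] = [-55.49, 16.7, 48.53, 86.1, 47.86]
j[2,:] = [-55.49, 16.7, 48.53, 86.1, 47.86]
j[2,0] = -55.49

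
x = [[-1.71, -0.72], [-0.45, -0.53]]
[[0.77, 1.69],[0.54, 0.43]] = x @ [[-0.03, -1.0], [-1.00, 0.03]]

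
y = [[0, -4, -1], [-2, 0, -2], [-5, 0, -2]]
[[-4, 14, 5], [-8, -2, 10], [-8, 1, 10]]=y@ [[0, -1, 0], [0, -4, 0], [4, 2, -5]]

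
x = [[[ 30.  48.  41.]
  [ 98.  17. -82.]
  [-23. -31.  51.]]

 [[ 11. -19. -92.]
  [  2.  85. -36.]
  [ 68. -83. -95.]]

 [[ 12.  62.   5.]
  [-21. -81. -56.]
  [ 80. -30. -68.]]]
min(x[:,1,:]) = -82.0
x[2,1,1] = -81.0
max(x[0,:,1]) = 48.0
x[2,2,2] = -68.0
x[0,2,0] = -23.0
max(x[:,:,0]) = 98.0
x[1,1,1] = 85.0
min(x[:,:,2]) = -95.0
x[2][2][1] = -30.0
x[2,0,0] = 12.0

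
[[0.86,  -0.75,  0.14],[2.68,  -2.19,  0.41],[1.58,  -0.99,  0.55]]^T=[[0.86, 2.68, 1.58], [-0.75, -2.19, -0.99], [0.14, 0.41, 0.55]]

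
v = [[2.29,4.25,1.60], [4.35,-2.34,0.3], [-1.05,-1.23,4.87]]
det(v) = -129.116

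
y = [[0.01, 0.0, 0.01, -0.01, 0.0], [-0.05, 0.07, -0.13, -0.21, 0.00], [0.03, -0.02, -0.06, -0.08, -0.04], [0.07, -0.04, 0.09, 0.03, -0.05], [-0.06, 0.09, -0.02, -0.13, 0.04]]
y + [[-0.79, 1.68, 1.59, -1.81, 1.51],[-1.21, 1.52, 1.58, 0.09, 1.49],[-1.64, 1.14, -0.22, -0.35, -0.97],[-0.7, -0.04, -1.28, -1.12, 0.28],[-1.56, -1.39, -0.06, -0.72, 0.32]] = [[-0.78,1.68,1.60,-1.82,1.51], [-1.26,1.59,1.45,-0.12,1.49], [-1.61,1.12,-0.28,-0.43,-1.01], [-0.63,-0.08,-1.19,-1.09,0.23], [-1.62,-1.3,-0.08,-0.85,0.36]]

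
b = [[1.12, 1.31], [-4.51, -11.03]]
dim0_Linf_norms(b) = [4.51, 11.03]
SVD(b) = [[-0.14, 0.99], [0.99, 0.14]] @ diag([12.028481257559653, 0.5358531856171893]) @ [[-0.38, -0.92], [0.92, -0.38]]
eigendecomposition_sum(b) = [[0.64, 0.07], [-0.25, -0.03]] + [[0.48, 1.24], [-4.26, -11.0]]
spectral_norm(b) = 12.03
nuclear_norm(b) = 12.56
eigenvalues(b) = [0.61, -10.52]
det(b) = -6.45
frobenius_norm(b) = 12.04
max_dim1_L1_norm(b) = 15.54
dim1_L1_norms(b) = [2.43, 15.54]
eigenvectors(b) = [[0.93, -0.11],[-0.36, 0.99]]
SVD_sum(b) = [[0.63,  1.51], [-4.58,  -11.0]] + [[0.49, -0.2], [0.07, -0.03]]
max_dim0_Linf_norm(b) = 11.03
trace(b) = -9.91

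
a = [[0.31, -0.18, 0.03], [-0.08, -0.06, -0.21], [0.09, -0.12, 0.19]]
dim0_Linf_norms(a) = [0.31, 0.18, 0.21]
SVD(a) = [[-0.81, -0.53, -0.26], [0.31, -0.75, 0.58], [-0.50, 0.39, 0.77]] @ diag([0.4143058459758215, 0.24565771533797004, 0.10051344629047239]) @ [[-0.77, 0.45, -0.45], [-0.28, 0.38, 0.88], [-0.57, -0.81, 0.17]]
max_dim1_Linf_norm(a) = 0.31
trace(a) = 0.44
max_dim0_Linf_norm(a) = 0.31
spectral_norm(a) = 0.41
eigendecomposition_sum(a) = [[0.25, -0.13, 0.16],[-0.11, 0.06, -0.07],[0.16, -0.09, 0.1]] + [[0.07, 0.0, -0.1], [0.04, 0.0, -0.06], [-0.07, -0.00, 0.11]] + [[-0.0, -0.05, -0.03], [-0.01, -0.12, -0.08], [-0.00, -0.03, -0.02]]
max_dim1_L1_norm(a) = 0.52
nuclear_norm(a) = 0.76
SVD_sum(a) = [[0.26, -0.15, 0.15],[-0.10, 0.06, -0.06],[0.16, -0.09, 0.09]] + [[0.04, -0.05, -0.11], [0.05, -0.07, -0.16], [-0.03, 0.04, 0.08]] + [[0.01, 0.02, -0.00],[-0.03, -0.05, 0.01],[-0.04, -0.06, 0.01]]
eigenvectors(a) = [[-0.78, 0.64, 0.34], [0.36, 0.38, 0.91], [-0.51, -0.67, 0.23]]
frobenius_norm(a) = 0.49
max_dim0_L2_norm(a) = 0.33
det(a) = -0.01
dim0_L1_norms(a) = [0.48, 0.36, 0.43]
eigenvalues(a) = [0.41, 0.17, -0.14]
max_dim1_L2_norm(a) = 0.36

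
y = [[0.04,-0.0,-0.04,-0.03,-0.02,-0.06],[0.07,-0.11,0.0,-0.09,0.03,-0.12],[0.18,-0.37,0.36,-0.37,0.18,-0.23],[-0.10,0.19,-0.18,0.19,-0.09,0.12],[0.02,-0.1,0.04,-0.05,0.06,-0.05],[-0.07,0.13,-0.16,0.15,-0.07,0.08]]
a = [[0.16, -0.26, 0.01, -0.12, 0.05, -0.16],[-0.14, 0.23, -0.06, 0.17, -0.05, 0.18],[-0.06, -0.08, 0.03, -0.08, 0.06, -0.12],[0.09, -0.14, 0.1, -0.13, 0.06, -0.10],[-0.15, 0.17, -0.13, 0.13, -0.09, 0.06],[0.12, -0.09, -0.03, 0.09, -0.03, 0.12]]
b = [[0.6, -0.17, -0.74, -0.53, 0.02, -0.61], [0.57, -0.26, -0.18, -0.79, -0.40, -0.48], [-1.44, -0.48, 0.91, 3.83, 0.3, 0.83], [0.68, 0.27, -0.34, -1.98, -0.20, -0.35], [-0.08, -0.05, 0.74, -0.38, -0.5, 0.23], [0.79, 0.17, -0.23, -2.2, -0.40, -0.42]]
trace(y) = 0.62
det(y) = -0.00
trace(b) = -1.65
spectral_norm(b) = 5.57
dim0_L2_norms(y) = [0.23, 0.46, 0.44, 0.45, 0.22, 0.31]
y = b @ a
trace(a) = 0.32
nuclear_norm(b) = 7.61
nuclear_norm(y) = 1.10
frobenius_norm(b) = 5.76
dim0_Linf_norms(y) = [0.18, 0.37, 0.36, 0.37, 0.18, 0.23]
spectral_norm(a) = 0.66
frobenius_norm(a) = 0.72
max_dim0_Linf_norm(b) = 3.83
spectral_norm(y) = 0.89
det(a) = 0.00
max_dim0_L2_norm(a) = 0.43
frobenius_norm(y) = 0.90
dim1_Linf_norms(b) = [0.74, 0.79, 3.83, 1.98, 0.74, 2.2]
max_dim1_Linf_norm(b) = 3.83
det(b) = 0.00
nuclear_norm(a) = 1.14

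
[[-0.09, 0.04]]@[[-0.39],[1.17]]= [[0.08]]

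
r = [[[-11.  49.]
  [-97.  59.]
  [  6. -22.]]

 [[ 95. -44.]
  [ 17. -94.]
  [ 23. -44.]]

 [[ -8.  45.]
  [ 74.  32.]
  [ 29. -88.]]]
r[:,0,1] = [49.0, -44.0, 45.0]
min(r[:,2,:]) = -88.0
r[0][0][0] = -11.0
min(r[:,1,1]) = -94.0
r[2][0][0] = -8.0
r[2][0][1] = 45.0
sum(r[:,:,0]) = 128.0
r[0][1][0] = -97.0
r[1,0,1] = -44.0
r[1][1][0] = 17.0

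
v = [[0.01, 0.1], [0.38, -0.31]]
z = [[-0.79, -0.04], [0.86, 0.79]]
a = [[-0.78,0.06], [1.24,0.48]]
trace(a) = -0.30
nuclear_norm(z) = 1.78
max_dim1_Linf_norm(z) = 0.86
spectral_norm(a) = 1.51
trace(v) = -0.30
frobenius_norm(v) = 0.50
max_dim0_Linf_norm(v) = 0.38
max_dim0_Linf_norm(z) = 0.86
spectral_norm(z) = 1.34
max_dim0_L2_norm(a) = 1.46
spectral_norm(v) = 0.49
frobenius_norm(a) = 1.54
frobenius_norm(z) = 1.41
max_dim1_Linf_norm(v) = 0.38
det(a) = -0.45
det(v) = -0.04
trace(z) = 0.00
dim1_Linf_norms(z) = [0.79, 0.86]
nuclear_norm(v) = 0.58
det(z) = -0.59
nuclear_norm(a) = 1.81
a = v + z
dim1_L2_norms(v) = [0.1, 0.49]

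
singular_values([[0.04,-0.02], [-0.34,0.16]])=[0.38, 0.0]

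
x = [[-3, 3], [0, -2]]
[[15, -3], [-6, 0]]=x@[[-2, 1], [3, 0]]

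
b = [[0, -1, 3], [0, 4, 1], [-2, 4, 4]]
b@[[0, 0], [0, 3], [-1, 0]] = [[-3, -3], [-1, 12], [-4, 12]]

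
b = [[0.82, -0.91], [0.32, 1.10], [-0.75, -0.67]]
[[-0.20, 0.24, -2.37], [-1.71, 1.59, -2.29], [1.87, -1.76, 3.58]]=b @ [[-1.49, 1.43, -3.93], [-1.12, 1.03, -0.94]]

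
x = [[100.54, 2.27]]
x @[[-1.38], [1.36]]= [[-135.66]]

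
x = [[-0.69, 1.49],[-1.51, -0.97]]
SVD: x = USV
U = [[-0.48, 0.88], [0.88, 0.48]]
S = [1.85, 1.57]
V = [[-0.54,-0.84],  [-0.84,0.54]]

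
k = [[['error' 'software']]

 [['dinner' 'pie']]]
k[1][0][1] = 'pie'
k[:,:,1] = [['software'], ['pie']]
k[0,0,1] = 'software'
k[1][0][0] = 'dinner'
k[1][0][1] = 'pie'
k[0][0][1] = 'software'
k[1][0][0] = 'dinner'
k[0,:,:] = [['error', 'software']]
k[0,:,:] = [['error', 'software']]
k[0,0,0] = 'error'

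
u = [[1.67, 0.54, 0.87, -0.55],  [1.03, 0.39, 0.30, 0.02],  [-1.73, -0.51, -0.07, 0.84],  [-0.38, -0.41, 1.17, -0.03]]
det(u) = 0.164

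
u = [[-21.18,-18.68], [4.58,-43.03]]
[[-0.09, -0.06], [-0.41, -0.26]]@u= [[1.63, 4.26], [7.49, 18.85]]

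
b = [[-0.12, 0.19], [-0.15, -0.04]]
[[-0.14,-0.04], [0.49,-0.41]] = b @ [[-2.6, 2.36],[-2.38, 1.28]]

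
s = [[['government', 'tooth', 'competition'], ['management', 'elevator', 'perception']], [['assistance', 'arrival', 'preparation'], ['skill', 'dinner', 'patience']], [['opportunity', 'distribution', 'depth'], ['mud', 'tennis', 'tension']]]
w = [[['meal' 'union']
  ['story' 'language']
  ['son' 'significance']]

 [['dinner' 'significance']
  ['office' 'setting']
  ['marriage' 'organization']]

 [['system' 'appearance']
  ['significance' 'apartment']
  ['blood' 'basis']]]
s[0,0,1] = 'tooth'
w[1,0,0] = 'dinner'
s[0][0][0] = 'government'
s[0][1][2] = 'perception'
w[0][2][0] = 'son'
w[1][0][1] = 'significance'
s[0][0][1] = 'tooth'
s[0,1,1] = 'elevator'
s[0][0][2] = 'competition'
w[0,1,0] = 'story'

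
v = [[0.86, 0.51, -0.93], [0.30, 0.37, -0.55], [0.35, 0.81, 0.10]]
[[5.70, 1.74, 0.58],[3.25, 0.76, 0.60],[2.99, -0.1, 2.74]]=v @ [[1.68, 1.12, -0.16], [3.31, -0.47, 3.32], [-2.76, -1.09, 1.05]]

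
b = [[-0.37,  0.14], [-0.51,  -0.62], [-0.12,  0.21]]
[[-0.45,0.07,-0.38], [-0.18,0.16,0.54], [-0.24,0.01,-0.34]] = b@[[1.02, -0.22, 0.53], [-0.55, -0.08, -1.31]]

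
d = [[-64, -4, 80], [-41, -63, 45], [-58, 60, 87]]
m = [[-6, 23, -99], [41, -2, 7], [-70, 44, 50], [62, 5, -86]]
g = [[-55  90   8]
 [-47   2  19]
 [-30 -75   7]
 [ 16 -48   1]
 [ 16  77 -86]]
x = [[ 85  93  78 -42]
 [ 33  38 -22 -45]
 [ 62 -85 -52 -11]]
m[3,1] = 5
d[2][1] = 60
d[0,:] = [-64, -4, 80]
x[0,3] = -42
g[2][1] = -75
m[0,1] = 23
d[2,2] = 87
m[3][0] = 62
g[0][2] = 8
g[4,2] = -86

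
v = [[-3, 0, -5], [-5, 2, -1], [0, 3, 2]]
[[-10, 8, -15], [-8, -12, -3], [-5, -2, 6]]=v@[[0, 4, 0], [-3, 2, 0], [2, -4, 3]]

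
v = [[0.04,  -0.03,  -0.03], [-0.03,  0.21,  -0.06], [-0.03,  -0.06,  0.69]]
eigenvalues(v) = [0.03, 0.21, 0.7]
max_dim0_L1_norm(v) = 0.78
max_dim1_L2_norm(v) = 0.69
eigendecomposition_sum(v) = [[0.03, 0.01, 0.00], [0.01, 0.00, 0.0], [0.0, 0.00, 0.0]] + [[0.01, -0.04, -0.0],[-0.04, 0.20, 0.02],[-0.00, 0.02, 0.00]] + [[0.0, 0.0, -0.03],[0.00, 0.01, -0.08],[-0.03, -0.08, 0.69]]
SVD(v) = [[0.04, 0.19, -0.98], [0.12, -0.98, -0.19], [-0.99, -0.11, -0.06]] @ diag([0.6984252727664862, 0.20916995223602558, 0.03240477499748796]) @ [[0.04,0.12,-0.99], [0.19,-0.98,-0.11], [-0.98,-0.19,-0.06]]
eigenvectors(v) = [[-0.98, -0.19, -0.04], [-0.19, 0.98, -0.12], [-0.06, 0.11, 0.99]]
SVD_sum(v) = [[0.0, 0.00, -0.03], [0.00, 0.01, -0.08], [-0.03, -0.08, 0.69]] + [[0.01,-0.04,-0.0], [-0.04,0.2,0.02], [-0.00,0.02,0.00]] + [[0.03, 0.01, 0.0],[0.01, 0.00, 0.00],[0.0, 0.00, 0.0]]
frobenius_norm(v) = 0.73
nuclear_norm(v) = 0.94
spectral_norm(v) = 0.70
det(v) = 0.00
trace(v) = 0.94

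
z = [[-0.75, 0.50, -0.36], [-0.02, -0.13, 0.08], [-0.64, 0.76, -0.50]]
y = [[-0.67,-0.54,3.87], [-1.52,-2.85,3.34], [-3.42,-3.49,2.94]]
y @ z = [[-1.96, 2.68, -1.74], [-0.94, 2.15, -1.35], [0.75, 0.98, -0.52]]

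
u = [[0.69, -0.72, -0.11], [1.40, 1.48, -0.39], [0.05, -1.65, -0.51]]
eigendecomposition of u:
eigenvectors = [[(0.3-0.38j), (0.3+0.38j), 0.13+0.00j],[-0.64+0.00j, (-0.64-0j), (0.09+0j)],[0.55-0.24j, 0.55+0.24j, (0.99+0j)]]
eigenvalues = [(1.16+0.69j), (1.16-0.69j), (-0.66+0j)]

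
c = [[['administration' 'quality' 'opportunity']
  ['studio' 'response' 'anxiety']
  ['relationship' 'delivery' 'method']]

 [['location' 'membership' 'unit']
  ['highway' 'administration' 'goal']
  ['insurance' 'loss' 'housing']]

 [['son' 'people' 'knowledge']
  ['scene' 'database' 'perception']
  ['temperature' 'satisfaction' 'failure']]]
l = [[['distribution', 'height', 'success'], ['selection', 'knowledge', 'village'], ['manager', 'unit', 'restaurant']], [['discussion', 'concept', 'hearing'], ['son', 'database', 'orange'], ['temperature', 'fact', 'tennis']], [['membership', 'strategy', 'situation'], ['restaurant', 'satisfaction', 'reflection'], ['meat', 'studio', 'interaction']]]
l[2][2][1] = 'studio'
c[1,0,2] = 'unit'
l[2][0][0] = 'membership'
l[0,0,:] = ['distribution', 'height', 'success']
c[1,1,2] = 'goal'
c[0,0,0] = 'administration'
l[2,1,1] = 'satisfaction'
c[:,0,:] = [['administration', 'quality', 'opportunity'], ['location', 'membership', 'unit'], ['son', 'people', 'knowledge']]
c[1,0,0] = 'location'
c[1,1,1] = 'administration'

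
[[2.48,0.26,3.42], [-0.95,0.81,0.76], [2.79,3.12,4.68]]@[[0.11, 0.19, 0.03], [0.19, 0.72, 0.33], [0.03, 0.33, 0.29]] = [[0.42, 1.79, 1.15], [0.07, 0.65, 0.46], [1.04, 4.32, 2.47]]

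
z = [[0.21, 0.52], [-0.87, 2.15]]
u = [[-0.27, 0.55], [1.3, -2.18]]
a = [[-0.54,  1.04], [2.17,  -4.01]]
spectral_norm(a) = 4.71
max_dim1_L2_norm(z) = 2.32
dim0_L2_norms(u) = [1.33, 2.25]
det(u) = -0.13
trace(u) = -2.45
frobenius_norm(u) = 2.61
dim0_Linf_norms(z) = [0.87, 2.15]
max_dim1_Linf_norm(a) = 4.01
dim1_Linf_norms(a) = [1.04, 4.01]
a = u @ z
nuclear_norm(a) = 4.73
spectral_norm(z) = 2.36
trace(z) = 2.36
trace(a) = -4.55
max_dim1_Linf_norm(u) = 2.18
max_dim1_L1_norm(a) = 6.18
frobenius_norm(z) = 2.39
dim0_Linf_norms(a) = [2.17, 4.01]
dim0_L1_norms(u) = [1.57, 2.73]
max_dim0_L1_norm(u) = 2.73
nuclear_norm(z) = 2.74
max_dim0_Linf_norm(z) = 2.15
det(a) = -0.09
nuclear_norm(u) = 2.66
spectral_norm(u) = 2.61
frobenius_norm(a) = 4.71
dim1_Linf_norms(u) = [0.55, 2.18]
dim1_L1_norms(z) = [0.73, 3.02]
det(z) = 0.90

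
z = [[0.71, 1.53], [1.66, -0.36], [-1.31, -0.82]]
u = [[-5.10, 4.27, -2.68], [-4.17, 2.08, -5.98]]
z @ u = [[-10.0, 6.21, -11.05], [-6.96, 6.34, -2.3], [10.1, -7.30, 8.41]]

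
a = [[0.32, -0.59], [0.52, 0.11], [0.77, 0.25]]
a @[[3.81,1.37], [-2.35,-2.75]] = [[2.61,2.06], [1.72,0.41], [2.35,0.37]]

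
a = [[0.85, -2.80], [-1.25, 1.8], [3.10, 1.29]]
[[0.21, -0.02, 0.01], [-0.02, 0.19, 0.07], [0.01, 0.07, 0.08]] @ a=[[0.23, -0.61], [-0.04, 0.49], [0.17, 0.2]]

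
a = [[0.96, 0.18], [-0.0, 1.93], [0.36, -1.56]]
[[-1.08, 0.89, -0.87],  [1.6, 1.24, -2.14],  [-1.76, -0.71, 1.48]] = a @ [[-1.28, 0.81, -0.70], [0.83, 0.64, -1.11]]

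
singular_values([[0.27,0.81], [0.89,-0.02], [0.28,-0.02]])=[1.02, 0.75]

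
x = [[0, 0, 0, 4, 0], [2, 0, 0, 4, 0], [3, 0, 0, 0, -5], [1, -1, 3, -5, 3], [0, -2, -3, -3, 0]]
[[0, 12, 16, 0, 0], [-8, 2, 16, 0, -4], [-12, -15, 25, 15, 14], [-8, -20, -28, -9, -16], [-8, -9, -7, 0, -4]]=x@[[-4, -5, 0, 0, -2], [4, 0, -4, 0, 2], [0, 0, 1, 0, 0], [0, 3, 4, 0, 0], [0, 0, -5, -3, -4]]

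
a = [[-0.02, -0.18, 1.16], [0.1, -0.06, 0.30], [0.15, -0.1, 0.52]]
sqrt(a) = [[0.20+0.37j, (-0.19+0.05j), 1.05-0.59j], [0.08-0.07j, -0.08+0.02j, (0.43+0.09j)], [0.13-0.08j, -0.13-0.01j, (0.71+0.13j)]]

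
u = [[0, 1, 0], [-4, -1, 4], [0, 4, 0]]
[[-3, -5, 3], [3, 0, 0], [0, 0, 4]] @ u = [[20, 14, -20], [0, 3, 0], [0, 16, 0]]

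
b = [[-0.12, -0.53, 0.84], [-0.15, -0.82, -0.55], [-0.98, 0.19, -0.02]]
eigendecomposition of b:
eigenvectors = [[(0.05+0.66j), 0.05-0.66j, -0.37+0.00j], [0.13-0.27j, 0.13+0.27j, (-0.91+0j)], [(-0.69+0j), -0.69-0.00j, (-0.19+0j)]]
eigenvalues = [(0.02+1j), (0.02-1j), (-1+0j)]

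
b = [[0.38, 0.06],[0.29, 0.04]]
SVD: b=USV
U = [[-0.80, -0.61], [-0.61, 0.80]]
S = [0.48, 0.0]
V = [[-0.99, -0.15],[0.15, -0.99]]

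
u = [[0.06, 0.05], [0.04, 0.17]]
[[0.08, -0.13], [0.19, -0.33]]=u@[[0.44, -0.74], [1.04, -1.74]]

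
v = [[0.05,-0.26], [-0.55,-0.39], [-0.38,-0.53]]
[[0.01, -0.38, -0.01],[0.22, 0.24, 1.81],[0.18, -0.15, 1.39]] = v @ [[-0.34, -1.28, -2.92], [-0.09, 1.2, -0.52]]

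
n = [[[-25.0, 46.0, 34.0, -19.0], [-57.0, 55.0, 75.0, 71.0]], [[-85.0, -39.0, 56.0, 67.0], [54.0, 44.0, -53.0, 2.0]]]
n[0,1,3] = 71.0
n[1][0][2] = 56.0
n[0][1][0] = -57.0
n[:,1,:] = [[-57.0, 55.0, 75.0, 71.0], [54.0, 44.0, -53.0, 2.0]]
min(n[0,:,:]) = -57.0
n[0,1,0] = -57.0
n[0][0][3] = -19.0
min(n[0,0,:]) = -25.0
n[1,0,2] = 56.0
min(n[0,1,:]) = -57.0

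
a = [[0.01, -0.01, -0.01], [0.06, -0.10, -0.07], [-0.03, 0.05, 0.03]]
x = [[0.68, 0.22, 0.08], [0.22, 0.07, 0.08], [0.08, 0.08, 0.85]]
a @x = [[0.00, 0.00, -0.01], [0.01, 0.0, -0.06], [-0.01, -0.0, 0.03]]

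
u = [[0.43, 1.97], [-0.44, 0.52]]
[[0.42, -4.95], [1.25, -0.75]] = u @ [[-2.05,-1.01],[0.66,-2.29]]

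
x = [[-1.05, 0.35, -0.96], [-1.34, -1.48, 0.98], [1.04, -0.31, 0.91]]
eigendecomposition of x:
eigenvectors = [[0.26+0.23j, (0.26-0.23j), -0.33+0.00j], [(-0.88+0j), (-0.88-0j), 0.71+0.00j], [-0.24-0.22j, -0.24+0.22j, 0.62+0.00j]]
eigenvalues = [(-0.81+0.61j), (-0.81-0.61j), 0j]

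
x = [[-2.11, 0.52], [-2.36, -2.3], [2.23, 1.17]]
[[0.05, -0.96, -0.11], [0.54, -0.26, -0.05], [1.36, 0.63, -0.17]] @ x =[[1.91,2.11], [-0.64,0.82], [-4.74,-0.94]]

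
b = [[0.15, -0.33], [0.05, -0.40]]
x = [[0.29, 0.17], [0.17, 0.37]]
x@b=[[0.05, -0.16], [0.04, -0.2]]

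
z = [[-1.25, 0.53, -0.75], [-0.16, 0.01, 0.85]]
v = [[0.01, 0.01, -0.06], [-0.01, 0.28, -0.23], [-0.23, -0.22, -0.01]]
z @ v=[[0.15, 0.30, -0.04], [-0.20, -0.19, -0.0]]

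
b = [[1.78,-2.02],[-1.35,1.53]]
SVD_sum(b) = [[1.78, -2.02], [-1.35, 1.53]] + [[-0.00, -0.0], [-0.0, -0.0]]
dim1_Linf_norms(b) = [2.02, 1.53]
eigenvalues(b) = [3.31, -0.0]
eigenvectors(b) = [[0.8,0.75], [-0.60,0.66]]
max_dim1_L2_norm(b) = 2.69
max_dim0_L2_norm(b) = 2.53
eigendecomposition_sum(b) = [[1.78,-2.02], [-1.35,1.53]] + [[-0.0, -0.00], [-0.0, -0.00]]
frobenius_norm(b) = 3.38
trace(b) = 3.31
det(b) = -0.00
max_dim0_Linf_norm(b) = 2.02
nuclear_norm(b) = 3.38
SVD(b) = [[-0.8, 0.60], [0.6, 0.8]] @ diag([3.37819461611866, 0.0010656579650036864]) @ [[-0.66, 0.75], [-0.75, -0.66]]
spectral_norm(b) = 3.38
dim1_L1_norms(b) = [3.8, 2.88]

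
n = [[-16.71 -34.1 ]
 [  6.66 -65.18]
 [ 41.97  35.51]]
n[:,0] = [-16.71, 6.66, 41.97]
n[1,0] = 6.66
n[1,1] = -65.18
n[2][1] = 35.51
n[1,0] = 6.66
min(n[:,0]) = -16.71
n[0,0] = -16.71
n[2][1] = 35.51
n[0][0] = -16.71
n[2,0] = 41.97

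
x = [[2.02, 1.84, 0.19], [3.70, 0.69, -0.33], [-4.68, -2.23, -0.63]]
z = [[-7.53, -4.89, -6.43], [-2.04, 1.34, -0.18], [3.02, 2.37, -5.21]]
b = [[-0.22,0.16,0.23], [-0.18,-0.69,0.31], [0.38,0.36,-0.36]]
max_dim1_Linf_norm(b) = 0.69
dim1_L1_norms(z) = [18.85, 3.56, 10.6]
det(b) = 0.02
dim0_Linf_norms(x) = [4.68, 2.23, 0.63]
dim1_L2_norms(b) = [0.36, 0.78, 0.64]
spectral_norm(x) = 6.86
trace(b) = -1.27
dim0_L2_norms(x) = [6.3, 2.97, 0.74]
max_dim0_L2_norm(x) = 6.3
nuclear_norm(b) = 1.46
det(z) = 161.10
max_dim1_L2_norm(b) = 0.78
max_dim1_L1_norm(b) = 1.18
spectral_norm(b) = 0.97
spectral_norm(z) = 11.08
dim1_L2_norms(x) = [2.74, 3.78, 5.22]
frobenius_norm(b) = 1.07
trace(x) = 2.08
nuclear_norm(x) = 8.61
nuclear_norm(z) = 19.80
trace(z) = -11.40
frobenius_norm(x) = 7.00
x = b @ z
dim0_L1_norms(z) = [12.59, 8.6, 11.82]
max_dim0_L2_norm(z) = 8.37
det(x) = 3.81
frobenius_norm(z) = 13.03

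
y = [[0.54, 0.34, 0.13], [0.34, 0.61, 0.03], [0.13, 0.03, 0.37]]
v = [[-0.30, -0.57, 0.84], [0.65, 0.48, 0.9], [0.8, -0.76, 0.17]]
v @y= [[-0.25, -0.42, 0.25], [0.63, 0.54, 0.43], [0.2, -0.19, 0.14]]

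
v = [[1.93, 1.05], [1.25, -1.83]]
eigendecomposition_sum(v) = [[2.09, 0.54], [0.64, 0.16]] + [[-0.16,0.51], [0.61,-1.99]]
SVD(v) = [[-0.68, -0.74], [-0.74, 0.68]] @ diag([2.3156409609471127, 2.0920341631971335]) @ [[-0.96, 0.28],  [-0.28, -0.96]]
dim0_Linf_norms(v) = [1.93, 1.83]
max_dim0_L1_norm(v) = 3.18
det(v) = -4.84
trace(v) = 0.10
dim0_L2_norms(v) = [2.3, 2.11]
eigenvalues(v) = [2.25, -2.15]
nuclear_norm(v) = 4.41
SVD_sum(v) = [[1.51, -0.43], [1.64, -0.47]] + [[0.42, 1.48], [-0.39, -1.36]]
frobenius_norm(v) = 3.12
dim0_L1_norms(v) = [3.18, 2.88]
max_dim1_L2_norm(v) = 2.22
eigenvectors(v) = [[0.96, -0.25], [0.29, 0.97]]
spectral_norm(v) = 2.32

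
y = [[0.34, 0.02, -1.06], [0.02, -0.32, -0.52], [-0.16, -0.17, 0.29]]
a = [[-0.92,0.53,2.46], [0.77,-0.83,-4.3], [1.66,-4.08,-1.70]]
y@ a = [[-2.06, 4.49, 2.55], [-1.13, 2.40, 2.31], [0.5, -1.13, -0.16]]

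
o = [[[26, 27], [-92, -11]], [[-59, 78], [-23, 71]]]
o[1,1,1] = 71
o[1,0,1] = 78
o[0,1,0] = -92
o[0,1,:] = [-92, -11]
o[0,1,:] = [-92, -11]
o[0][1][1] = -11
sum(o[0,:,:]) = -50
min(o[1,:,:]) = -59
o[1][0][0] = -59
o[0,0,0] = 26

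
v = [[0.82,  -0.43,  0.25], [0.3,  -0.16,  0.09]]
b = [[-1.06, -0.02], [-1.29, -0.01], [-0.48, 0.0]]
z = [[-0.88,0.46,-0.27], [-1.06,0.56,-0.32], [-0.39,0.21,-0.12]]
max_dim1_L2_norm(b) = 1.29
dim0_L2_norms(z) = [1.43, 0.75, 0.44]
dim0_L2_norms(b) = [1.74, 0.02]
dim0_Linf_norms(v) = [0.82, 0.43, 0.25]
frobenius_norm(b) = 1.74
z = b @ v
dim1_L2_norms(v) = [0.96, 0.35]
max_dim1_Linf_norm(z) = 1.06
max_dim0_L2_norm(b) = 1.74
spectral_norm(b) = 1.74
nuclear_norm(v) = 1.02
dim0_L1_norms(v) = [1.12, 0.59, 0.34]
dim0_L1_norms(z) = [2.33, 1.23, 0.71]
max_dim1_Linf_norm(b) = 1.29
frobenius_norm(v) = 1.02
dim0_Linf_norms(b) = [1.29, 0.02]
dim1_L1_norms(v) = [1.5, 0.55]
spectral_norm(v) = 1.02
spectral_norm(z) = 1.68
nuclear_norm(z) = 1.68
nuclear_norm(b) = 1.75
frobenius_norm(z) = 1.68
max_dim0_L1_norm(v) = 1.12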